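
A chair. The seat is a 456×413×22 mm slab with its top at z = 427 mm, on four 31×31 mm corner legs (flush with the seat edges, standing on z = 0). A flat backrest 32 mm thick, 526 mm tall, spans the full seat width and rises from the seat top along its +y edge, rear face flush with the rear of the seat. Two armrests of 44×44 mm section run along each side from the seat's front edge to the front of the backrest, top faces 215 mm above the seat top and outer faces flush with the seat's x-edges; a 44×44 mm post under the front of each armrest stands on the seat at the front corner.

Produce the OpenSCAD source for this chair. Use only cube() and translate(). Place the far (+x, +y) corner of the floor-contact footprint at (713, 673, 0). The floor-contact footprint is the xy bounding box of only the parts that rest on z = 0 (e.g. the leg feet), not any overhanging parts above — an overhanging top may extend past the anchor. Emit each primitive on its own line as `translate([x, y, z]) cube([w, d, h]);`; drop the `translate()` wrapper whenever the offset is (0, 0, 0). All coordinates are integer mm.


translate([257, 260, 405]) cube([456, 413, 22]);
translate([257, 260, 0]) cube([31, 31, 405]);
translate([682, 260, 0]) cube([31, 31, 405]);
translate([257, 642, 0]) cube([31, 31, 405]);
translate([682, 642, 0]) cube([31, 31, 405]);
translate([257, 641, 427]) cube([456, 32, 526]);
translate([257, 260, 598]) cube([44, 381, 44]);
translate([669, 260, 598]) cube([44, 381, 44]);
translate([257, 260, 427]) cube([44, 44, 171]);
translate([669, 260, 427]) cube([44, 44, 171]);


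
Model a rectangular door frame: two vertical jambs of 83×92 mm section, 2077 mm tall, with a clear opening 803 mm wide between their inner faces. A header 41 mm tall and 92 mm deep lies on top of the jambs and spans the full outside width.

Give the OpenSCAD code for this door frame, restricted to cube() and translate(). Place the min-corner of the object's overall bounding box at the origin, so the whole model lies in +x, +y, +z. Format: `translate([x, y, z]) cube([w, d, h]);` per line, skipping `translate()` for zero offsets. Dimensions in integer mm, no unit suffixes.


cube([83, 92, 2077]);
translate([886, 0, 0]) cube([83, 92, 2077]);
translate([0, 0, 2077]) cube([969, 92, 41]);


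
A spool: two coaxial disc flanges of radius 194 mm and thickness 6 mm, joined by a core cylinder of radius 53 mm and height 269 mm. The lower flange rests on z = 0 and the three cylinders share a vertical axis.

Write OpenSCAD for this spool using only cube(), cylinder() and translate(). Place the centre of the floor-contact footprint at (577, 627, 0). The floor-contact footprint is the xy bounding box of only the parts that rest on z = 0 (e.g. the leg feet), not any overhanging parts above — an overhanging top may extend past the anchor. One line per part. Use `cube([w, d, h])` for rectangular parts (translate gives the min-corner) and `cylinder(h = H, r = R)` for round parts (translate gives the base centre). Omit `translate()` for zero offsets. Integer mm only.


translate([577, 627, 0]) cylinder(h = 6, r = 194);
translate([577, 627, 6]) cylinder(h = 269, r = 53);
translate([577, 627, 275]) cylinder(h = 6, r = 194);


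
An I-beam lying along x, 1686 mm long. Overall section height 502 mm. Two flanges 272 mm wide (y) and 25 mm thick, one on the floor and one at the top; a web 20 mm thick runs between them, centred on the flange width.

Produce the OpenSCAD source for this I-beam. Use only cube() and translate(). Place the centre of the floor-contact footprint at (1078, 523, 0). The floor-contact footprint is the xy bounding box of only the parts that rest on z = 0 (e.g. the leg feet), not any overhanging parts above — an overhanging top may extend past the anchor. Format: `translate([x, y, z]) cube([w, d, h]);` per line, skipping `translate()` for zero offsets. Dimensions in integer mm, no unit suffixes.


translate([235, 387, 0]) cube([1686, 272, 25]);
translate([235, 513, 25]) cube([1686, 20, 452]);
translate([235, 387, 477]) cube([1686, 272, 25]);


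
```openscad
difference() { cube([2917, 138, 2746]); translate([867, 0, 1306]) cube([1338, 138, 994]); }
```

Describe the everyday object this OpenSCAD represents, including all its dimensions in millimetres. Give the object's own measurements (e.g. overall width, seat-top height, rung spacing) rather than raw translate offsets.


A wall 2917 mm long (x), 138 mm thick (y), 2746 mm tall, with a rectangular window opening cut through it. The opening is 1338 mm wide and 994 mm tall; its sill is at z = 1306 mm and its near (−x) edge is 867 mm from the wall's −x end. The opening passes through the full wall thickness.


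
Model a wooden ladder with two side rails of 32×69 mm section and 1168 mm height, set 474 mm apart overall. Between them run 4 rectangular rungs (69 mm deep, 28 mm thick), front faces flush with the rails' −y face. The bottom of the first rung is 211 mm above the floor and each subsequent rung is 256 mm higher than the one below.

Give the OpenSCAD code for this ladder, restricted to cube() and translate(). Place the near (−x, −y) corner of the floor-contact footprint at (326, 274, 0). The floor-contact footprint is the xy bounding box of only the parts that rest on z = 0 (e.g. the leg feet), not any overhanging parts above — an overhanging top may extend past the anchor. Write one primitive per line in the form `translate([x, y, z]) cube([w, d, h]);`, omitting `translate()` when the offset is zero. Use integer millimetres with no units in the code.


// rung span = 474 - 2*32 = 410
// rung[k] z = 211 + k*256
translate([326, 274, 0]) cube([32, 69, 1168]);
translate([768, 274, 0]) cube([32, 69, 1168]);
translate([358, 274, 211]) cube([410, 69, 28]);
translate([358, 274, 467]) cube([410, 69, 28]);
translate([358, 274, 723]) cube([410, 69, 28]);
translate([358, 274, 979]) cube([410, 69, 28]);


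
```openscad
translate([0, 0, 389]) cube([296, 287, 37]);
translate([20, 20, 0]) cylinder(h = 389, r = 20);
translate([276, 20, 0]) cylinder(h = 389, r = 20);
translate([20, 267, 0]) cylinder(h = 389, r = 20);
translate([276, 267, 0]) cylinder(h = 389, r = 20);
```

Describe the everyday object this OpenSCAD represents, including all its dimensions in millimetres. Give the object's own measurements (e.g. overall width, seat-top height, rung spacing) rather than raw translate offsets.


A four-legged stool. The seat is a 296×287×37 mm slab whose top surface is at z = 426 mm; four round legs, each 40 mm in diameter, run from the floor (z = 0) to the underside of the seat, each leg's axis is inset half a diameter from the nearest pair of seat edges (so the leg's bounding box is flush with the corner).


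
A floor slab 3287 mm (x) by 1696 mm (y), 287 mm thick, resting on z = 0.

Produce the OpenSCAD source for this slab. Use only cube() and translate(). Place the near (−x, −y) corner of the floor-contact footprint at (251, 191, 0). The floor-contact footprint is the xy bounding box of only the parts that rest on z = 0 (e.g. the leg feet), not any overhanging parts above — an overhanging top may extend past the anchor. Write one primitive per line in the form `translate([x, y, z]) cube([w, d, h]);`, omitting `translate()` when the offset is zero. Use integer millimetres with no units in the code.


translate([251, 191, 0]) cube([3287, 1696, 287]);


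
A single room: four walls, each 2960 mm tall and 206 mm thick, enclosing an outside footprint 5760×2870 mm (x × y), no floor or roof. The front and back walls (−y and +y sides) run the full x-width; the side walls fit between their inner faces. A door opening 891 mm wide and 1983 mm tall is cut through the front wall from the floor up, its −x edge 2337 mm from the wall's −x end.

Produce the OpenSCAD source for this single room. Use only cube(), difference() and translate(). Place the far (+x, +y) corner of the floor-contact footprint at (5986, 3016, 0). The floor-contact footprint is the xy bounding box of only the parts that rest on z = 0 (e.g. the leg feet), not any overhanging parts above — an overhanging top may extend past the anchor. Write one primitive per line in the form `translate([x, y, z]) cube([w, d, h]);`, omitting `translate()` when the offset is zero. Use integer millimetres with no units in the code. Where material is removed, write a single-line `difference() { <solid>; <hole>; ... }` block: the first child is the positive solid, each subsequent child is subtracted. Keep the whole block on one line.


difference() { translate([226, 146, 0]) cube([5760, 206, 2960]); translate([2563, 146, 0]) cube([891, 206, 1983]); }
translate([226, 2810, 0]) cube([5760, 206, 2960]);
translate([226, 352, 0]) cube([206, 2458, 2960]);
translate([5780, 352, 0]) cube([206, 2458, 2960]);


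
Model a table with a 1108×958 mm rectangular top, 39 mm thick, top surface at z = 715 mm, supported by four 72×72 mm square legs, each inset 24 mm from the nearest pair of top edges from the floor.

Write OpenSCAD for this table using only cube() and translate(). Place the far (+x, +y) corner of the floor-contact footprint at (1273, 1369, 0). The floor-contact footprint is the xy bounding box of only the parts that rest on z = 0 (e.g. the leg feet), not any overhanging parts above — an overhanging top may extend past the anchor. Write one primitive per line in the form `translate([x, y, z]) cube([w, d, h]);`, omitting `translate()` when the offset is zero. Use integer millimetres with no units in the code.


translate([189, 435, 676]) cube([1108, 958, 39]);
translate([213, 459, 0]) cube([72, 72, 676]);
translate([1201, 459, 0]) cube([72, 72, 676]);
translate([213, 1297, 0]) cube([72, 72, 676]);
translate([1201, 1297, 0]) cube([72, 72, 676]);


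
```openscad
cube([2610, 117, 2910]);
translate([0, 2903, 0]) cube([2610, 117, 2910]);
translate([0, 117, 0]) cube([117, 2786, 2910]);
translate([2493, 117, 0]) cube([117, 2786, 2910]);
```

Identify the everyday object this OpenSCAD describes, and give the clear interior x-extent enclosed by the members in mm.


A house (or room) frame. The interior width is 2376 mm.

Four 2910 mm walls enclosing a rectangle with no floor or roof — a room or house frame. Outside width is 2610 mm and wall thickness is 117 mm, so the interior width is 2610 − 2 × 117 = 2376 mm.


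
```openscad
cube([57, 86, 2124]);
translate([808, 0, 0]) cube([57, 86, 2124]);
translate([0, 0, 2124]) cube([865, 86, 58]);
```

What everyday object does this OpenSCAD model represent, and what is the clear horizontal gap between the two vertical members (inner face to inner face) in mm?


A door frame. The clear opening width is 751 mm.

Two 2124 mm tall posts with a header on top — a door frame. The left jamb is 57 mm wide at x = 0; the right jamb starts at x = 808. The clear opening is 808 − 57 = 751 mm.


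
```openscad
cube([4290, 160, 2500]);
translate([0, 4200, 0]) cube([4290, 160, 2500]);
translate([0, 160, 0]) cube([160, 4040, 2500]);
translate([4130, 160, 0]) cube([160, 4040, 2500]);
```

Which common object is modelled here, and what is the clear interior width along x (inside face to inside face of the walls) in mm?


A house (or room) frame. The interior width is 3970 mm.

Four 2500 mm walls enclosing a rectangle with no floor or roof — a room or house frame. Outside width is 4290 mm and wall thickness is 160 mm, so the interior width is 4290 − 2 × 160 = 3970 mm.


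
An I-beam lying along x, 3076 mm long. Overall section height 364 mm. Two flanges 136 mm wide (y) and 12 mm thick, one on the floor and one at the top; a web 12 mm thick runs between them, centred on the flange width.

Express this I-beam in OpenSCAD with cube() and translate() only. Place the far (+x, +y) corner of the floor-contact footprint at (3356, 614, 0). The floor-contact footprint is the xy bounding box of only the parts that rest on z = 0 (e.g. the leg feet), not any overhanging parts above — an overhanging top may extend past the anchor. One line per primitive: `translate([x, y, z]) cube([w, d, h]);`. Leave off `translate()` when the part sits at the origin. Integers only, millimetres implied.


translate([280, 478, 0]) cube([3076, 136, 12]);
translate([280, 540, 12]) cube([3076, 12, 340]);
translate([280, 478, 352]) cube([3076, 136, 12]);


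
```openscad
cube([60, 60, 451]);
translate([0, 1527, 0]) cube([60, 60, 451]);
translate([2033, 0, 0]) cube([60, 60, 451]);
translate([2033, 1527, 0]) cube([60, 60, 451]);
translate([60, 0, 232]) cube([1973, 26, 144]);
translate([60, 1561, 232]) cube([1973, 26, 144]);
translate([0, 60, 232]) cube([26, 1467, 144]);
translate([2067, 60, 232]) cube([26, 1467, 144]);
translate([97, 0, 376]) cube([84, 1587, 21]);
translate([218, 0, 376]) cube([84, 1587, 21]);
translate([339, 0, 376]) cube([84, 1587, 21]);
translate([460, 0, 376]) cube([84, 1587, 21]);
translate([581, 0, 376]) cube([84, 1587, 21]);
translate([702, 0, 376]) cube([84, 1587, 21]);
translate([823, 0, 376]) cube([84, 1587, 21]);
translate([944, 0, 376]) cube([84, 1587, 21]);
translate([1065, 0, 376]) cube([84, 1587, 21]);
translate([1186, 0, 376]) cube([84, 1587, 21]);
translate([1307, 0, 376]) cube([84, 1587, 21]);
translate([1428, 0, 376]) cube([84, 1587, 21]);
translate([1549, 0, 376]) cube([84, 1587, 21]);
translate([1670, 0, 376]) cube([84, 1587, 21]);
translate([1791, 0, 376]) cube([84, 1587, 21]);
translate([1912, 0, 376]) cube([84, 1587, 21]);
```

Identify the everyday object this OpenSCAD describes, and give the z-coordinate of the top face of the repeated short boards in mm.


A bed frame. The slat-top height is 397 mm.

Four posts, four rails, and a row of slats — a bed frame. Slats sit on the rails at z = 232 + 144 = 376; with slat thickness 21, the top is 397 mm.


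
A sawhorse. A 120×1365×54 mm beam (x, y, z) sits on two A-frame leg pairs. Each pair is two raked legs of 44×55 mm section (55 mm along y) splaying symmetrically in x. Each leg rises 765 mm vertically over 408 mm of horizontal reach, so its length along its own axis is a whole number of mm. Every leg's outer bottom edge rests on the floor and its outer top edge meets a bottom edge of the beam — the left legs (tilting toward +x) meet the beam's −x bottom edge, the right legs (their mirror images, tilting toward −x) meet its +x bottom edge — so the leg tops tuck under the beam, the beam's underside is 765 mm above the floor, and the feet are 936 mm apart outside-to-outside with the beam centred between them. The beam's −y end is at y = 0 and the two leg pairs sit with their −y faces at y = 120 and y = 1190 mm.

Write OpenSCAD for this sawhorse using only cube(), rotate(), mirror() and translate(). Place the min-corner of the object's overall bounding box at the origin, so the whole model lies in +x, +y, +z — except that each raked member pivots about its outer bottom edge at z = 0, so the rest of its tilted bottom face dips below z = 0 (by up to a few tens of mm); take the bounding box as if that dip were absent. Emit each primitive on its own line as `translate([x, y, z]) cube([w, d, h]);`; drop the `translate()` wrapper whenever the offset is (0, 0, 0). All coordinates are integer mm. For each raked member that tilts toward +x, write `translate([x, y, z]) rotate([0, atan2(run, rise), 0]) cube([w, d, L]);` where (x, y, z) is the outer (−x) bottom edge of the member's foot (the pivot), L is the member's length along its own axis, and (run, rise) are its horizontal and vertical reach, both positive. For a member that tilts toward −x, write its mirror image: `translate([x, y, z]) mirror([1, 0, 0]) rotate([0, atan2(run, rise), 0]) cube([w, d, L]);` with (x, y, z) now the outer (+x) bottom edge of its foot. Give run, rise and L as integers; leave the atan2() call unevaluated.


translate([408, 0, 765]) cube([120, 1365, 54]);
translate([0, 120, 0]) rotate([0, atan2(408, 765), 0]) cube([44, 55, 867]);
translate([936, 120, 0]) mirror([1, 0, 0]) rotate([0, atan2(408, 765), 0]) cube([44, 55, 867]);
translate([0, 1190, 0]) rotate([0, atan2(408, 765), 0]) cube([44, 55, 867]);
translate([936, 1190, 0]) mirror([1, 0, 0]) rotate([0, atan2(408, 765), 0]) cube([44, 55, 867]);


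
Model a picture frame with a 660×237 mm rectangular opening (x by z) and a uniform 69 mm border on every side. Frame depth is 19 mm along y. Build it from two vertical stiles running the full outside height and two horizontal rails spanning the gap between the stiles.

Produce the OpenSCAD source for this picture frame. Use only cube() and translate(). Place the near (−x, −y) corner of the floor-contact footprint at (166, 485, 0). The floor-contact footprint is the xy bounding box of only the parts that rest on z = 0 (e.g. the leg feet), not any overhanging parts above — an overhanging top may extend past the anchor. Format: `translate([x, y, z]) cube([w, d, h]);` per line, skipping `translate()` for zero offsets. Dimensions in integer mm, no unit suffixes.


translate([166, 485, 0]) cube([69, 19, 375]);
translate([895, 485, 0]) cube([69, 19, 375]);
translate([235, 485, 0]) cube([660, 19, 69]);
translate([235, 485, 306]) cube([660, 19, 69]);


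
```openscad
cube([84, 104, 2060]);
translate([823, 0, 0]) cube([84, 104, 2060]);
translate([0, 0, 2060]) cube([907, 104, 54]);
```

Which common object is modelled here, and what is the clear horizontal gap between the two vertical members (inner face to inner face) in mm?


A door frame. The clear opening width is 739 mm.

Two 2060 mm tall posts with a header on top — a door frame. The left jamb is 84 mm wide at x = 0; the right jamb starts at x = 823. The clear opening is 823 − 84 = 739 mm.


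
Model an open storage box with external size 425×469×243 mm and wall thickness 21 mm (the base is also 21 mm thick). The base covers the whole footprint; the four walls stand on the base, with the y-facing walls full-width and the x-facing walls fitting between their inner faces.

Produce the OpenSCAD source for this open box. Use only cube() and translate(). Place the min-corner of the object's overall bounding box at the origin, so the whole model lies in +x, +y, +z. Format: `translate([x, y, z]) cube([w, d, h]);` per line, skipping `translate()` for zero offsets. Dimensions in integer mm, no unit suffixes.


cube([425, 469, 21]);
translate([0, 0, 21]) cube([425, 21, 222]);
translate([0, 448, 21]) cube([425, 21, 222]);
translate([0, 21, 21]) cube([21, 427, 222]);
translate([404, 21, 21]) cube([21, 427, 222]);


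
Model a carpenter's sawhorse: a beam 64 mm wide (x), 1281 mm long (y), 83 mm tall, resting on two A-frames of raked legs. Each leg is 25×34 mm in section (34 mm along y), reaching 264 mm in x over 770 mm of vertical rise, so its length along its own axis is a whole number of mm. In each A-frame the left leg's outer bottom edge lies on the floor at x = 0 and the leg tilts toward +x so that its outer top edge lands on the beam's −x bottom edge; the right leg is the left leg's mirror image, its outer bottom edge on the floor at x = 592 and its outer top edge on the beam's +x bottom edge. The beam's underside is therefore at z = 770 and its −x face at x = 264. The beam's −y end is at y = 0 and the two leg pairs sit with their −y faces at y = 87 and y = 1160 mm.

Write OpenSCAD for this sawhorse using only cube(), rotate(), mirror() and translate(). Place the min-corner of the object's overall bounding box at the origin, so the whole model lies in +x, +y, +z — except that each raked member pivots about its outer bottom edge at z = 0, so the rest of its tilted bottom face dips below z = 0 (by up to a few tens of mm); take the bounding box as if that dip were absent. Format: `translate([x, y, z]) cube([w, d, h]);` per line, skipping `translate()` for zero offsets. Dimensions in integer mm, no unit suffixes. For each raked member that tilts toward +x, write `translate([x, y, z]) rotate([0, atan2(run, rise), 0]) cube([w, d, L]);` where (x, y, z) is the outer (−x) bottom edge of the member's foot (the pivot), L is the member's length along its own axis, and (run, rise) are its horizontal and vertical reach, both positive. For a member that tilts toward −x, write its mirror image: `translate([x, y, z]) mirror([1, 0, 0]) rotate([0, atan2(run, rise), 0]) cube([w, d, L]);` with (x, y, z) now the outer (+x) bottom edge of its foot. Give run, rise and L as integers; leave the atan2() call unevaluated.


// leg length = √(264² + 770²) = 814
// right-leg outer foot x = 2·264 + 64 = 592
// beam min-corner = (264, 0, 770)
translate([264, 0, 770]) cube([64, 1281, 83]);
translate([0, 87, 0]) rotate([0, atan2(264, 770), 0]) cube([25, 34, 814]);
translate([592, 87, 0]) mirror([1, 0, 0]) rotate([0, atan2(264, 770), 0]) cube([25, 34, 814]);
translate([0, 1160, 0]) rotate([0, atan2(264, 770), 0]) cube([25, 34, 814]);
translate([592, 1160, 0]) mirror([1, 0, 0]) rotate([0, atan2(264, 770), 0]) cube([25, 34, 814]);


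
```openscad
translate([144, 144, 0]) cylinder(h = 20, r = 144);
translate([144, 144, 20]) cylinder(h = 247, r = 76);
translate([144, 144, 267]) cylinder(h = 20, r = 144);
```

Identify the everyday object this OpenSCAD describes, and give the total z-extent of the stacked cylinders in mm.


A spool. The overall height is 287 mm.

Three coaxial cylinders, large–small–large — a spool. Two 20 mm flanges and a 247 mm core give 20 + 247 + 20 = 287 mm.


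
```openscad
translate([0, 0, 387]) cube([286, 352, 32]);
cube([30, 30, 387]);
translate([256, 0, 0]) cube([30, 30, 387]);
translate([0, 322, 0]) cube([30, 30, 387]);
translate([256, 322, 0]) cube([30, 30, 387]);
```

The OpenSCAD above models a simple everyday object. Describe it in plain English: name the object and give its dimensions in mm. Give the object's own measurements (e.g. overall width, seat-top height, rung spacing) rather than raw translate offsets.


A simple wooden stool: a rectangular seat 286 mm (x) by 352 mm (y), 32 mm thick, top face at z = 419 mm, on four square legs, each 30×30 mm in cross-section. The legs rest on z = 0, each flush with a corner of the seat.


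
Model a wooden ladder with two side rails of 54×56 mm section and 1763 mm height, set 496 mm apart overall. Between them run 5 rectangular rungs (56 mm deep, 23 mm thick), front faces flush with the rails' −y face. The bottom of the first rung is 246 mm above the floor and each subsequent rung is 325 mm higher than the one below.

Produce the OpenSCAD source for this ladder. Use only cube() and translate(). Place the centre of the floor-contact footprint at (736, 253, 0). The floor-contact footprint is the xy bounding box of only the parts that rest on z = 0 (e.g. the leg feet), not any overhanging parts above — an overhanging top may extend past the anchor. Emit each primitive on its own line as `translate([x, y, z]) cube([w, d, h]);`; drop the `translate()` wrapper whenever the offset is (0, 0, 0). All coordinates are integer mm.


translate([488, 225, 0]) cube([54, 56, 1763]);
translate([930, 225, 0]) cube([54, 56, 1763]);
translate([542, 225, 246]) cube([388, 56, 23]);
translate([542, 225, 571]) cube([388, 56, 23]);
translate([542, 225, 896]) cube([388, 56, 23]);
translate([542, 225, 1221]) cube([388, 56, 23]);
translate([542, 225, 1546]) cube([388, 56, 23]);


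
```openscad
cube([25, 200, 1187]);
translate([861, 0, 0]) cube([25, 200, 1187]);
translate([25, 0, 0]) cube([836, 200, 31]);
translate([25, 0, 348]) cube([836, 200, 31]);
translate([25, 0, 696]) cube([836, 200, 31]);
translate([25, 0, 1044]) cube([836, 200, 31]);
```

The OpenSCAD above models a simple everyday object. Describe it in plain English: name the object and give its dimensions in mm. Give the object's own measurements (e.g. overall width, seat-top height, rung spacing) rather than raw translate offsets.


An open bookshelf. Two side panels, each 25 mm thick, 200 mm deep and 1187 mm tall, stand 886 mm apart (outside-to-outside). Between them sit 4 shelves, each 31 mm thick and 200 mm deep, spanning the full gap between the sides. The bottom shelf rests on the floor (its underside at z = 0) and the clear gap between one shelf's top and the next shelf's underside is 317 mm.


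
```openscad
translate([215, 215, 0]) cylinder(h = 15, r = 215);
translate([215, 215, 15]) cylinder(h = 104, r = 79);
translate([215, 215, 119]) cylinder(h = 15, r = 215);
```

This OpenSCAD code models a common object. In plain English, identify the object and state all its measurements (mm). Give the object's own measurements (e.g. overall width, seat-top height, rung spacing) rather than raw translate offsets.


A spool: two coaxial disc flanges of radius 215 mm and thickness 15 mm, joined by a core cylinder of radius 79 mm and height 104 mm. The lower flange rests on z = 0 and the three cylinders share a vertical axis.


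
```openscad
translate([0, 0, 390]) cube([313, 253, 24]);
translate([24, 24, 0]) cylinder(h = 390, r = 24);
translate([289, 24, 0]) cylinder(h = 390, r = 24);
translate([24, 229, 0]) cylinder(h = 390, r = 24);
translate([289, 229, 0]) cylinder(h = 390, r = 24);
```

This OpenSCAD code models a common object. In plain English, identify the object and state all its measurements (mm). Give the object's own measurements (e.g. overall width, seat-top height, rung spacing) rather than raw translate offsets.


A simple wooden stool: a rectangular seat 313 mm (x) by 253 mm (y), 24 mm thick, top face at z = 414 mm, on four round legs, each 48 mm in diameter. The legs rest on z = 0, each leg's axis is inset half a diameter from the nearest pair of seat edges (so the leg's bounding box is flush with the corner).


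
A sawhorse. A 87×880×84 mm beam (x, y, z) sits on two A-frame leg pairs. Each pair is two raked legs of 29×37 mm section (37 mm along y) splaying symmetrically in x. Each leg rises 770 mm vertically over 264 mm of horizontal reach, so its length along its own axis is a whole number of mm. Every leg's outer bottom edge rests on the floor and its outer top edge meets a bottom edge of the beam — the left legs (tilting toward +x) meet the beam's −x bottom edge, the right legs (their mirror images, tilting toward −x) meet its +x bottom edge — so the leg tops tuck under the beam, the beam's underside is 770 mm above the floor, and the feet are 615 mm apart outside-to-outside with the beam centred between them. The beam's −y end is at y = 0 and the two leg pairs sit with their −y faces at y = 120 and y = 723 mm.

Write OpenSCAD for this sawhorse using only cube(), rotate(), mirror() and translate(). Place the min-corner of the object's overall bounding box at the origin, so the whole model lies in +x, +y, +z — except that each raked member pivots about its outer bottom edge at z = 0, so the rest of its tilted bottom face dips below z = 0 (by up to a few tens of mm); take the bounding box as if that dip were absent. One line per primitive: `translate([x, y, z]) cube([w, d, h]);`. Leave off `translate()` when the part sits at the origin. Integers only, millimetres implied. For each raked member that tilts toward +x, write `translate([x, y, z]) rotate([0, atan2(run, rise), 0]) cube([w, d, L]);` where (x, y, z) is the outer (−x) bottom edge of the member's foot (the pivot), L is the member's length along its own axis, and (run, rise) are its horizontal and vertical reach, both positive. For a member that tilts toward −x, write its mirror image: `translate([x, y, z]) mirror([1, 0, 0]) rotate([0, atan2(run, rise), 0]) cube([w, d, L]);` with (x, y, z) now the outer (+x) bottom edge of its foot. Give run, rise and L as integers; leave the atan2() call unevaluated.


translate([264, 0, 770]) cube([87, 880, 84]);
translate([0, 120, 0]) rotate([0, atan2(264, 770), 0]) cube([29, 37, 814]);
translate([615, 120, 0]) mirror([1, 0, 0]) rotate([0, atan2(264, 770), 0]) cube([29, 37, 814]);
translate([0, 723, 0]) rotate([0, atan2(264, 770), 0]) cube([29, 37, 814]);
translate([615, 723, 0]) mirror([1, 0, 0]) rotate([0, atan2(264, 770), 0]) cube([29, 37, 814]);


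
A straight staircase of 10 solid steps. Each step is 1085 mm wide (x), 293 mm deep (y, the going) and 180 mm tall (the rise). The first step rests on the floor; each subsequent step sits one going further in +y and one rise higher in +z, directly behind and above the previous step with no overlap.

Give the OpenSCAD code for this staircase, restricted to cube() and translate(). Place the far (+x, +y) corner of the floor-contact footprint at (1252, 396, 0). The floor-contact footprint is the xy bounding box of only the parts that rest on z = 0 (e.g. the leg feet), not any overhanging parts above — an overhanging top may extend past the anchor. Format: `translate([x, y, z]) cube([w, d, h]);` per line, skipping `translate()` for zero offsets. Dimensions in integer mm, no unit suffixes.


translate([167, 103, 0]) cube([1085, 293, 180]);
translate([167, 396, 180]) cube([1085, 293, 180]);
translate([167, 689, 360]) cube([1085, 293, 180]);
translate([167, 982, 540]) cube([1085, 293, 180]);
translate([167, 1275, 720]) cube([1085, 293, 180]);
translate([167, 1568, 900]) cube([1085, 293, 180]);
translate([167, 1861, 1080]) cube([1085, 293, 180]);
translate([167, 2154, 1260]) cube([1085, 293, 180]);
translate([167, 2447, 1440]) cube([1085, 293, 180]);
translate([167, 2740, 1620]) cube([1085, 293, 180]);


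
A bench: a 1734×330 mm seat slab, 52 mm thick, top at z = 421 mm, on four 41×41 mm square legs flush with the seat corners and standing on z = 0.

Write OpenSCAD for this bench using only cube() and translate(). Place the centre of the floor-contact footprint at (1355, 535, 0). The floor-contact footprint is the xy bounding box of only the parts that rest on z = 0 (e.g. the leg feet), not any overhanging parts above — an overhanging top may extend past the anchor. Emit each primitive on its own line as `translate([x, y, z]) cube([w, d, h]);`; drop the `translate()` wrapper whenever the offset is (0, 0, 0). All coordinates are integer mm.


translate([488, 370, 369]) cube([1734, 330, 52]);
translate([488, 370, 0]) cube([41, 41, 369]);
translate([488, 659, 0]) cube([41, 41, 369]);
translate([2181, 370, 0]) cube([41, 41, 369]);
translate([2181, 659, 0]) cube([41, 41, 369]);


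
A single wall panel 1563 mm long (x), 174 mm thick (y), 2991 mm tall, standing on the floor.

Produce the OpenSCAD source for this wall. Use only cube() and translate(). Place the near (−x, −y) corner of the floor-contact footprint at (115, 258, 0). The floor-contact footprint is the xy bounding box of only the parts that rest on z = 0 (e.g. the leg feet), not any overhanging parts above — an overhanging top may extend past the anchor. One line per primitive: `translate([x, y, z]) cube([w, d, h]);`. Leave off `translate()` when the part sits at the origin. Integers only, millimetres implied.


translate([115, 258, 0]) cube([1563, 174, 2991]);


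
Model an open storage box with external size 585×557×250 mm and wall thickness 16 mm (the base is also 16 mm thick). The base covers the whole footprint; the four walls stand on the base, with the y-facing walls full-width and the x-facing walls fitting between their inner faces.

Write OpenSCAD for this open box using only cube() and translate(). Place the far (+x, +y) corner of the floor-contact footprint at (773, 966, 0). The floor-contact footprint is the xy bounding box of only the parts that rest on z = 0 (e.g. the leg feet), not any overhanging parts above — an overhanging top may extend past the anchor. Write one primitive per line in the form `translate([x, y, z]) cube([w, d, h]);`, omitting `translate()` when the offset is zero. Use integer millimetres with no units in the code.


translate([188, 409, 0]) cube([585, 557, 16]);
translate([188, 409, 16]) cube([585, 16, 234]);
translate([188, 950, 16]) cube([585, 16, 234]);
translate([188, 425, 16]) cube([16, 525, 234]);
translate([757, 425, 16]) cube([16, 525, 234]);


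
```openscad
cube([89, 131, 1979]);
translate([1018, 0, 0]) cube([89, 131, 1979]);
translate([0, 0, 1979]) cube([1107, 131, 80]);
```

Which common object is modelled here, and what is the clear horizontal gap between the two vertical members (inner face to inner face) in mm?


A door frame. The clear opening width is 929 mm.

Two 1979 mm tall posts with a header on top — a door frame. The left jamb is 89 mm wide at x = 0; the right jamb starts at x = 1018. The clear opening is 1018 − 89 = 929 mm.


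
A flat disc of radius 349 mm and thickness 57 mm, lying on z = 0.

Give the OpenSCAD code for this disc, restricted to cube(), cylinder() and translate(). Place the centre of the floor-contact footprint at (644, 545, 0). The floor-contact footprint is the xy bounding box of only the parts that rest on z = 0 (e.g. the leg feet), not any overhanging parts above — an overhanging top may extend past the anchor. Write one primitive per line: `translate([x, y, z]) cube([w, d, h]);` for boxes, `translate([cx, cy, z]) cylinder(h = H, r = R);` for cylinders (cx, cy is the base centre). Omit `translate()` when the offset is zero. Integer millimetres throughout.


translate([644, 545, 0]) cylinder(h = 57, r = 349);


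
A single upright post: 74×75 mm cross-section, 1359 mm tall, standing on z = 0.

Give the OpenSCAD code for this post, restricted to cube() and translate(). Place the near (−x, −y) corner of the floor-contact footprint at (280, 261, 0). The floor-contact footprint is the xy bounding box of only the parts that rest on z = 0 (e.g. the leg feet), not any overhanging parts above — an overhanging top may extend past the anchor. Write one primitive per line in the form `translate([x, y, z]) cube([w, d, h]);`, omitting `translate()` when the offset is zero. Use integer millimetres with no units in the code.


translate([280, 261, 0]) cube([74, 75, 1359]);


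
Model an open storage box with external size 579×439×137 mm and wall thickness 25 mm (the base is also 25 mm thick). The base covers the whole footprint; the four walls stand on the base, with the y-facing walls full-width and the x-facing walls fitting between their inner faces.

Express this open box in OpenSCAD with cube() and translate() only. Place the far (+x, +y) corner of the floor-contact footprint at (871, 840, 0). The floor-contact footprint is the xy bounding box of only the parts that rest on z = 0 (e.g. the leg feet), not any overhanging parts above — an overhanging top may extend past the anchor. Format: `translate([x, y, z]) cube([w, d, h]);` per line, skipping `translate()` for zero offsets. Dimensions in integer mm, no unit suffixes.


translate([292, 401, 0]) cube([579, 439, 25]);
translate([292, 401, 25]) cube([579, 25, 112]);
translate([292, 815, 25]) cube([579, 25, 112]);
translate([292, 426, 25]) cube([25, 389, 112]);
translate([846, 426, 25]) cube([25, 389, 112]);


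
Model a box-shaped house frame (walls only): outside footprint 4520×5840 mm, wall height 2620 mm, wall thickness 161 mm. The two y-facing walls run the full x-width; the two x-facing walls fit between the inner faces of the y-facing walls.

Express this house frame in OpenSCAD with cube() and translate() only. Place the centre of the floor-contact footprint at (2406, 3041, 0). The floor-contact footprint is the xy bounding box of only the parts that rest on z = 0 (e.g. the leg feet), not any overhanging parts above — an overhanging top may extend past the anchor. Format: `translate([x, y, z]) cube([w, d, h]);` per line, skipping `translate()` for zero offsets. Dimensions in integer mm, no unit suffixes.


translate([146, 121, 0]) cube([4520, 161, 2620]);
translate([146, 5800, 0]) cube([4520, 161, 2620]);
translate([146, 282, 0]) cube([161, 5518, 2620]);
translate([4505, 282, 0]) cube([161, 5518, 2620]);


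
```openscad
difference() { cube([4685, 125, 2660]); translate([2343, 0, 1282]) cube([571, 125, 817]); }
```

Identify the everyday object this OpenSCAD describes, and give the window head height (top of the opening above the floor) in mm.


A wall with a window opening. The window head height is 2099 mm.

A wall with a rectangular opening subtracted — a window. Sill at z = 1282, opening 817 mm tall, so the head is at 1282 + 817 = 2099 mm.


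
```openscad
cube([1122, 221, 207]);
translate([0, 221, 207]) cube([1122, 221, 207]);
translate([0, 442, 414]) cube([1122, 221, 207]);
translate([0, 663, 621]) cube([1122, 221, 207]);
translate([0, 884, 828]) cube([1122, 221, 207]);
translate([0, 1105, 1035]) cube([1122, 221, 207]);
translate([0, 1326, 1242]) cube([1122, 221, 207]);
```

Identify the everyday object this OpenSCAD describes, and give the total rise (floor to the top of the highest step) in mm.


A staircase. The total rise is 1449 mm.

7 identical blocks, each offset up and back from the previous — a staircase. Each step is 207 mm tall and there are 7 of them, so the total rise is 7 × 207 = 1449 mm.


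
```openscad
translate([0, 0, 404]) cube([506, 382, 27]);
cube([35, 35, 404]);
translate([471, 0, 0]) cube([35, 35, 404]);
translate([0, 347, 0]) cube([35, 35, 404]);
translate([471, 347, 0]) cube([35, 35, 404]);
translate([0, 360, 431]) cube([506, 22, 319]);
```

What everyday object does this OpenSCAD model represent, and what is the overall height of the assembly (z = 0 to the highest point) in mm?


A chair. The overall height is 750 mm.

A slab on four corner posts with a tall panel at the back — a chair. The seat slab sits at z = 404 with thickness 27, and the 319 mm backrest starts at the seat top, so the overall height is 404 + 27 + 319 = 750 mm.


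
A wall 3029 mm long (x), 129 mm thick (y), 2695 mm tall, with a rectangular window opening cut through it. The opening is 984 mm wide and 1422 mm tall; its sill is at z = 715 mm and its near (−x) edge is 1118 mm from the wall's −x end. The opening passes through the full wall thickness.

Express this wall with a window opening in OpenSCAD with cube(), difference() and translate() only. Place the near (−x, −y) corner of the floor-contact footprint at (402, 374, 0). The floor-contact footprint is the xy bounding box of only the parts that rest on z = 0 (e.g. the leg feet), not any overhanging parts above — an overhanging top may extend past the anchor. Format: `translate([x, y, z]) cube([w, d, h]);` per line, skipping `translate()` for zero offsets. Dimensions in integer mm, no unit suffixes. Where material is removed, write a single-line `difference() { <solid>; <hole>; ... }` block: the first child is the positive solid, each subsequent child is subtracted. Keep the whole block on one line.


difference() { translate([402, 374, 0]) cube([3029, 129, 2695]); translate([1520, 374, 715]) cube([984, 129, 1422]); }


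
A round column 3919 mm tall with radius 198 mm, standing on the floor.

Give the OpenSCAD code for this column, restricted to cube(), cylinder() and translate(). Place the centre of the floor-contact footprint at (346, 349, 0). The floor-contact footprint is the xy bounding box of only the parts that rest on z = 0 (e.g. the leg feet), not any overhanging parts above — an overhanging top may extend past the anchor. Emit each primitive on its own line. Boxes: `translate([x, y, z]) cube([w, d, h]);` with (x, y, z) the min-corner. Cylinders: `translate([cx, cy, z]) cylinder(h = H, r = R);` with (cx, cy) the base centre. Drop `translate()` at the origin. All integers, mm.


translate([346, 349, 0]) cylinder(h = 3919, r = 198);


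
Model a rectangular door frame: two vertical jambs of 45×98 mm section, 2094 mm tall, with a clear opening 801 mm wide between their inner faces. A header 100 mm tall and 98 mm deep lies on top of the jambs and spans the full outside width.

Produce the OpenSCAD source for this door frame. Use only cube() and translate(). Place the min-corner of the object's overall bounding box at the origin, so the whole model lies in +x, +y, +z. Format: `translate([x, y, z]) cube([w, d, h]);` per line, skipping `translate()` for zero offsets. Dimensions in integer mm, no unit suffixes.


cube([45, 98, 2094]);
translate([846, 0, 0]) cube([45, 98, 2094]);
translate([0, 0, 2094]) cube([891, 98, 100]);


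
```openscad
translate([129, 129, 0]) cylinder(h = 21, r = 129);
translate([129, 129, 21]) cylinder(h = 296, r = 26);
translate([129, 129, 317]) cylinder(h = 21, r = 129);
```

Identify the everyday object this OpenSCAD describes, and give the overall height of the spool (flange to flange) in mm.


A spool. The overall height is 338 mm.

Three coaxial cylinders, large–small–large — a spool. Two 21 mm flanges and a 296 mm core give 21 + 296 + 21 = 338 mm.
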